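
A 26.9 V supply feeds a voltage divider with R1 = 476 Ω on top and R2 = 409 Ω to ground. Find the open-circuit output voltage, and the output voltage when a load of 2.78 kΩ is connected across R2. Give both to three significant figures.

Unloaded: 12.4 V; loaded: 11.5 V

Open-circuit: V = 26.9 × 409/(476 + 409) = 12.4 V.
With the load, R2 becomes R2‖R_L = 356.5 Ω, so V = 26.9 × 356.5/832.5 = 11.5 V.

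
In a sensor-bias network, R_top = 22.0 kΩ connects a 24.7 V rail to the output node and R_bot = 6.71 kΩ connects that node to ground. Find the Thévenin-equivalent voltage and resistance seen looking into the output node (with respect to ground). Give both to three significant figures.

V_th = 5.77 V, R_th = 5.14 kΩ

V_th is the open-circuit tap voltage: 24.7 × 6.71/(22.0 + 6.71) = 5.77 V.
With the supply zeroed, R_top and R_bot appear in parallel from the tap: R_th = R_top‖R_bot = (22.0 × 6.71)/28.71 = 5.14 kΩ.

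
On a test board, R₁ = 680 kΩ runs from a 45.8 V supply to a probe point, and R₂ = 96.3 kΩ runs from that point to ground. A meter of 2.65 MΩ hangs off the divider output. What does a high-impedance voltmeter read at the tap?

V_out ≈ 5.51 V

The load sits in parallel with R₂: R₂‖R_L = (96.3 × 2650) / (96.3 + 2650) = 92.92 kΩ.
V_out = 45.8 × 92.92 / (680 + 92.92) = 45.8 × 92.92/772.9 = 5.51 V.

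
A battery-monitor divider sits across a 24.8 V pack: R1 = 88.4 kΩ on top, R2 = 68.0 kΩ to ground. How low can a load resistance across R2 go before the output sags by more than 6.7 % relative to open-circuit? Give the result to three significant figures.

R_L(min) ≈ 535 kΩ

Output resistance R_th = R1‖R2 = (88.4 × 68.0)/156.4 = 38.43 kΩ.
The fractional drop is R_th/(R_th + R_L); requiring this ≤ 0.0670 gives R_L ≥ R_th(1/0.0670 − 1) = 38.43 × 13.93 = 535 kΩ.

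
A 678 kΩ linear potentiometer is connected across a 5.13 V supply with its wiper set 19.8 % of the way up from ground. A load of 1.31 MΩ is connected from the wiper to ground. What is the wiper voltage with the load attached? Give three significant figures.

The wiper splits the pot into (1−α)R = 543.8 kΩ above and αR = 134.2 kΩ below.
Lower section ‖ load = 121.8 kΩ.
V_wiper = 5.13 × 121.8/(543.8 + 121.8) = 0.939 V.

V ≈ 0.939 V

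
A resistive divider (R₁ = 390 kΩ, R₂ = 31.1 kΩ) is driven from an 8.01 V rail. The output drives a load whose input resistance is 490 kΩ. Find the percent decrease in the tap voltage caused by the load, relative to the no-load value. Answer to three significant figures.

The divider's output (Thévenin) resistance is R₁‖R₂ = 28.80 kΩ.
Fractional drop under load = R_th/(R_th + R_L) = 28.80 / (28.80 + 490) = 0.05552.
So the output falls by 5.55 %.

5.55 %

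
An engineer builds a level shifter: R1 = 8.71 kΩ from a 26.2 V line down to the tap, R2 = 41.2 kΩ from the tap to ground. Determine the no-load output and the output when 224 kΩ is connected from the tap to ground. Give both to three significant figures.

Unloaded: 21.6 V; loaded: 21.0 V

Open-circuit: V = 26.2 × 41.2/(8.71 + 41.2) = 21.6 V.
With the load, R2 becomes R2‖R_L = 34.80 kΩ, so V = 26.2 × 34.80/43.51 = 21.0 V.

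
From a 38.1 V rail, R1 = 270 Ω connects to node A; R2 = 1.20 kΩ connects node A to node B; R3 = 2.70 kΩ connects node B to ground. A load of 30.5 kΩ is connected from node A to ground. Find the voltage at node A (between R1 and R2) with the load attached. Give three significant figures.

Below node A the series string R2+R3 = 3900 Ω sits in parallel with the 30500 Ω load: 3458 Ω.
V_A = 38.1 × 3458/(270 + 3458) = 35.3 V.

V ≈ 35.3 V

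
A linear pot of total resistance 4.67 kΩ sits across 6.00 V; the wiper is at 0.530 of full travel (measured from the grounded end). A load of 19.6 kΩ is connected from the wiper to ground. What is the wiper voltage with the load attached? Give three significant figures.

The wiper splits the pot into (1−α)R = 2.195 kΩ above and αR = 2.475 kΩ below.
Lower section ‖ load = 2.198 kΩ.
V_wiper = 6.00 × 2.198/(2.195 + 2.198) = 3.00 V.

V ≈ 3.00 V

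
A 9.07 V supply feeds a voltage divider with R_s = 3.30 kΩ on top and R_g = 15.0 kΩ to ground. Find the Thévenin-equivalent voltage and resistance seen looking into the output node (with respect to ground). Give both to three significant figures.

V_th = 7.43 V, R_th = 2.70 kΩ

V_th is the open-circuit tap voltage: 9.07 × 15.0/(3.30 + 15.0) = 7.43 V.
With the supply zeroed, R_s and R_g appear in parallel from the tap: R_th = R_s‖R_g = (3.30 × 15.0)/18.30 = 2.70 kΩ.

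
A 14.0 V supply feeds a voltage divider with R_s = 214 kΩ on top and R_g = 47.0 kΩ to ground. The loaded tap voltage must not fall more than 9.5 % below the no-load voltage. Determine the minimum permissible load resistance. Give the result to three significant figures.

R_L(min) ≈ 367 kΩ

Output resistance R_th = R_s‖R_g = (214 × 47.0)/261.0 = 38.54 kΩ.
The fractional drop is R_th/(R_th + R_L); requiring this ≤ 0.0950 gives R_L ≥ R_th(1/0.0950 − 1) = 38.54 × 9.526 = 367 kΩ.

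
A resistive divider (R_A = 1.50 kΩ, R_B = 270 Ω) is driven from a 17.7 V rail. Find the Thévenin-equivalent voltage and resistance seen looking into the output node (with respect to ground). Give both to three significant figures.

V_th = 2.70 V, R_th = 229 Ω

V_th is the open-circuit tap voltage: 17.7 × 270/(1500 + 270) = 2.70 V.
With the supply zeroed, R_A and R_B appear in parallel from the tap: R_th = R_A‖R_B = (1500 × 270)/1770 = 229 Ω.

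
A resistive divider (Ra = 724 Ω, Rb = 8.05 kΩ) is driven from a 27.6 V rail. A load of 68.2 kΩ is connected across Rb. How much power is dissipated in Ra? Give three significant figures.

Total resistance from the source is Ra + (Rb‖R_L) = 7924 Ω, so I = 27.6/7924 Ω = 3.483 mA.
P = I²·Ra = (3.483 mA)² × 724 Ω = 8.78 mW.

P ≈ 8.78 mW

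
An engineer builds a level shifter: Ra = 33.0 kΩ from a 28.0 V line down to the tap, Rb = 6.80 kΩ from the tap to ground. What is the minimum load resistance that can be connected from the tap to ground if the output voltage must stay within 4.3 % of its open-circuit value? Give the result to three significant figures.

R_L(min) ≈ 125 kΩ

Output resistance R_th = Ra‖Rb = (33.0 × 6.80)/39.80 = 5.638 kΩ.
The fractional drop is R_th/(R_th + R_L); requiring this ≤ 0.0430 gives R_L ≥ R_th(1/0.0430 − 1) = 5.638 × 22.26 = 125 kΩ.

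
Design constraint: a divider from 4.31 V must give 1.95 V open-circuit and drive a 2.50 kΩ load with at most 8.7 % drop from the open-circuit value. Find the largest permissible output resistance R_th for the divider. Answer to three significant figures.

Loading drop = R_th/(R_th + R_L) ≤ 0.0870, so R_th ≤ R_L · ε/(1−ε) = 2.50 kΩ × 0.0870/0.9130 = 238 Ω.
(Any R1, R2 with R2/(R1+R2) = 0.452 and R1‖R2 ≤ 238 Ω will meet the spec.)

R_th ≤ 238 Ω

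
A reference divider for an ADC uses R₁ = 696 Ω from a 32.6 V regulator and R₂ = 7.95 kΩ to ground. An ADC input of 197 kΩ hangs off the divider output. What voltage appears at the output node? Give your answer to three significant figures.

V_out ≈ 29.9 V

The load sits in parallel with R₂: R₂‖R_L = (7950 × 197000) / (7950 + 197000) = 7642 Ω.
V_out = 32.6 × 7642 / (696 + 7642) = 32.6 × 7642/8338 = 29.9 V.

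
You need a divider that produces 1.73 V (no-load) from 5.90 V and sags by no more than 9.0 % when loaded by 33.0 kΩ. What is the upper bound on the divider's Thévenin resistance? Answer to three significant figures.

R_th ≤ 3.26 kΩ

Loading drop = R_th/(R_th + R_L) ≤ 0.0900, so R_th ≤ R_L · ε/(1−ε) = 33.0 kΩ × 0.0900/0.9100 = 3.26 kΩ.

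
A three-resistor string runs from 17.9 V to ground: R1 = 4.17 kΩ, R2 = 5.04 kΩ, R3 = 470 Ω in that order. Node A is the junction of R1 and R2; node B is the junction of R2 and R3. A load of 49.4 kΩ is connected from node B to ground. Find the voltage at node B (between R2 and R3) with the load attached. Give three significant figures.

V ≈ 0.861 V

At node B, R3 is in parallel with the load: R3‖R_L = 465.6 Ω.
Below node A the resistance is R2 + (R3‖R_L) = 5506 Ω, so V_A = 17.9 × 5506/9676 = 10.19 V.
Then V_B = V_A × (R3‖R_L)/(R2 + R3‖R_L) = 10.19 × 465.6/5506 = 0.861 V.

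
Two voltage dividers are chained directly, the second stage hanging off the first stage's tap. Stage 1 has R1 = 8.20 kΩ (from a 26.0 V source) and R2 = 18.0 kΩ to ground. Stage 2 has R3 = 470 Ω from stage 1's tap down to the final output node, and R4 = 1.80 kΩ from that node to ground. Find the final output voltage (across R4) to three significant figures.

Stage 2 presents R3+R4 = 2270 Ω as a load on stage 1's tap.
Stage 1's lower leg becomes R2‖(R3+R4) = 2016 Ω, so V_mid = 26.0 × 2016/10220 = 5.130 V.
Stage 2 is itself unloaded: V_out = V_mid × R4/(R3+R4) = 5.130 × 1800/2270 = 4.07 V.

V_out ≈ 4.07 V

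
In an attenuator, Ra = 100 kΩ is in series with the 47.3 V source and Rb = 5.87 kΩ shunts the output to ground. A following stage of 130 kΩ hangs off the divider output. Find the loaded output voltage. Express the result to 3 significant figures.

The load sits in parallel with Rb: Rb‖R_L = (5.87 × 130) / (5.87 + 130) = 5.616 kΩ.
V_out = 47.3 × 5.616 / (100 + 5.616) = 47.3 × 5.616/105.6 = 2.52 V.

V_out ≈ 2.52 V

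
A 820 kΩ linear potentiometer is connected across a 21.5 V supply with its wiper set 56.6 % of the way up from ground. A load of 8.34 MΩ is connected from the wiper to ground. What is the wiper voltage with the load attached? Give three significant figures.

V ≈ 11.9 V

The wiper splits the pot into (1−α)R = 355.9 kΩ above and αR = 464.1 kΩ below.
Lower section ‖ load = 439.7 kΩ.
V_wiper = 21.5 × 439.7/(355.9 + 439.7) = 11.9 V.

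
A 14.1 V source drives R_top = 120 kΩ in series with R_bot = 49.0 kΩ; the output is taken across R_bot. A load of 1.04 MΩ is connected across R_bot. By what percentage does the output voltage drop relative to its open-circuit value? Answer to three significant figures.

3.24 %

The divider's output (Thévenin) resistance is R_top‖R_bot = 34.79 kΩ.
Fractional drop under load = R_th/(R_th + R_L) = 34.79 / (34.79 + 1040) = 0.03237.
So the output falls by 3.24 %.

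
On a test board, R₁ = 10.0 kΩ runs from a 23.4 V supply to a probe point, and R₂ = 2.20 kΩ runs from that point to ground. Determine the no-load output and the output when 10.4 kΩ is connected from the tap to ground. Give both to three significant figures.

Open-circuit: V = 23.4 × 2.20/(10.0 + 2.20) = 4.22 V.
With the load, R₂ becomes R₂‖R_L = 1.816 kΩ, so V = 23.4 × 1.816/11.82 = 3.60 V.

Unloaded: 4.22 V; loaded: 3.60 V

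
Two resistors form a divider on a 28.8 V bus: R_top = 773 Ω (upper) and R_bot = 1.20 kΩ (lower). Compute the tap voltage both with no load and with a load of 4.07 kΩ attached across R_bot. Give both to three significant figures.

Open-circuit: V = 28.8 × 1200/(773 + 1200) = 17.5 V.
With the load, R_bot becomes R_bot‖R_L = 926.8 Ω, so V = 28.8 × 926.8/1700 = 15.7 V.

Unloaded: 17.5 V; loaded: 15.7 V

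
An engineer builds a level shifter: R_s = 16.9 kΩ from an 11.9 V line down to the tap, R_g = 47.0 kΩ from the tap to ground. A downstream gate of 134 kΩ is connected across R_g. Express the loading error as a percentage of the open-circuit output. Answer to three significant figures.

The divider's output (Thévenin) resistance is R_s‖R_g = 12.43 kΩ.
Fractional drop under load = R_th/(R_th + R_L) = 12.43 / (12.43 + 134) = 0.08489.
So the output falls by 8.49 %.

8.49 %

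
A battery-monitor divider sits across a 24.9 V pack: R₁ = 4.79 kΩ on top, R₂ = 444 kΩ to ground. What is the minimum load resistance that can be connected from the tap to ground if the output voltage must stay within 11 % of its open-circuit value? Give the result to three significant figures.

Output resistance R_th = R₁‖R₂ = (4.79 × 444)/448.8 = 4.739 kΩ.
The fractional drop is R_th/(R_th + R_L); requiring this ≤ 0.110 gives R_L ≥ R_th(1/0.110 − 1) = 4.739 × 8.091 = 38.3 kΩ.

R_L(min) ≈ 38.3 kΩ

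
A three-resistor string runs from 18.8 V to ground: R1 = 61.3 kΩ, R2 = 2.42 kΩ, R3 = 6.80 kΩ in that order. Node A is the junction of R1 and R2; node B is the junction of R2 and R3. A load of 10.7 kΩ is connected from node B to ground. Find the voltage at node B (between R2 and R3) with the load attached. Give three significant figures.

At node B, R3 is in parallel with the load: R3‖R_L = 4.158 kΩ.
Below node A the resistance is R2 + (R3‖R_L) = 6.578 kΩ, so V_A = 18.8 × 6.578/67.88 = 1.822 V.
Then V_B = V_A × (R3‖R_L)/(R2 + R3‖R_L) = 1.822 × 4.158/6.578 = 1.15 V.

V ≈ 1.15 V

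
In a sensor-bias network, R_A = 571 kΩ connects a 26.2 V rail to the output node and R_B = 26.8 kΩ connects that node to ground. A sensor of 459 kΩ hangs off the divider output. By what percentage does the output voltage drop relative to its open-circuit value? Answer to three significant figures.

The divider's output (Thévenin) resistance is R_A‖R_B = 25.60 kΩ.
Fractional drop under load = R_th/(R_th + R_L) = 25.60 / (25.60 + 459) = 0.05282.
So the output falls by 5.28 %.

5.28 %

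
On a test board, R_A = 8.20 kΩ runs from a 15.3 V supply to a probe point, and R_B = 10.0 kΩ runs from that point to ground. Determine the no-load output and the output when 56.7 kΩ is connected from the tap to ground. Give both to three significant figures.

Unloaded: 8.41 V; loaded: 7.79 V

Open-circuit: V = 15.3 × 10.0/(8.20 + 10.0) = 8.41 V.
With the load, R_B becomes R_B‖R_L = 8.501 kΩ, so V = 15.3 × 8.501/16.70 = 7.79 V.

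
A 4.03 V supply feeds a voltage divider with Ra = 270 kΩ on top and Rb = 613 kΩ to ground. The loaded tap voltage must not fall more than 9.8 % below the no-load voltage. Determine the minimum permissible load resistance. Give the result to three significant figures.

R_L(min) ≈ 1.73 MΩ

Output resistance R_th = Ra‖Rb = (270 × 613)/883.0 = 187.4 kΩ.
The fractional drop is R_th/(R_th + R_L); requiring this ≤ 0.0980 gives R_L ≥ R_th(1/0.0980 − 1) = 187.4 × 9.204 = 1.73 MΩ.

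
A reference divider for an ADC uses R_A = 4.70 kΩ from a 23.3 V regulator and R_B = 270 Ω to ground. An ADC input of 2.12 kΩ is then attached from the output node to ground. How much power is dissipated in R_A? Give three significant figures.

Total resistance from the source is R_A + (R_B‖R_L) = 4939 Ω, so I = 23.3/4939 Ω = 4.717 mA.
P = I²·R_A = (4.717 mA)² × 4.70 kΩ = 105 mW.

P ≈ 105 mW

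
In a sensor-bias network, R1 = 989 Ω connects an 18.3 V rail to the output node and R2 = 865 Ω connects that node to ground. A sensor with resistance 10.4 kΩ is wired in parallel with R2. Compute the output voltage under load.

V_out ≈ 8.18 V

The load sits in parallel with R2: R2‖R_L = (865 × 10400) / (865 + 10400) = 798.6 Ω.
V_out = 18.3 × 798.6 / (989 + 798.6) = 18.3 × 798.6/1788 = 8.18 V.
(Unloaded it would have been 8.54 V.)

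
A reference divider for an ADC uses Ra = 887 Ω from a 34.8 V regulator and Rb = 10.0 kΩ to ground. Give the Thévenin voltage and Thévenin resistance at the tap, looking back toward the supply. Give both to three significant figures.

V_th is the open-circuit tap voltage: 34.8 × 10000/(887 + 10000) = 32.0 V.
With the supply zeroed, Ra and Rb appear in parallel from the tap: R_th = Ra‖Rb = (887 × 10000)/10890 = 815 Ω.

V_th = 32.0 V, R_th = 815 Ω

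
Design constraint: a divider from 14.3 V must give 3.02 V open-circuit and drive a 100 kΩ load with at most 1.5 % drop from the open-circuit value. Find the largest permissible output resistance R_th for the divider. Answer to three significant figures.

R_th ≤ 1.52 kΩ

Loading drop = R_th/(R_th + R_L) ≤ 0.0150, so R_th ≤ R_L · ε/(1−ε) = 100 kΩ × 0.0150/0.9850 = 1.52 kΩ.
(Any R1, R2 with R2/(R1+R2) = 0.211 and R1‖R2 ≤ 1.52 kΩ will meet the spec.)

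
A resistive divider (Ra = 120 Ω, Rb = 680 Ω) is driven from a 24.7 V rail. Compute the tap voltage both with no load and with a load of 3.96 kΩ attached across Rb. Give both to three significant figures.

Open-circuit: V = 24.7 × 680/(120 + 680) = 21.0 V.
With the load, Rb becomes Rb‖R_L = 580.3 Ω, so V = 24.7 × 580.3/700.3 = 20.5 V.

Unloaded: 21.0 V; loaded: 20.5 V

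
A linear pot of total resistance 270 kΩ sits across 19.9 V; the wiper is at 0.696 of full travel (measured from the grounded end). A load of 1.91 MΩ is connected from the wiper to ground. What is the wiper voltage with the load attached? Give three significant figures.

The wiper splits the pot into (1−α)R = 82.08 kΩ above and αR = 187.9 kΩ below.
Lower section ‖ load = 171.1 kΩ.
V_wiper = 19.9 × 171.1/(82.08 + 171.1) = 13.4 V.

V ≈ 13.4 V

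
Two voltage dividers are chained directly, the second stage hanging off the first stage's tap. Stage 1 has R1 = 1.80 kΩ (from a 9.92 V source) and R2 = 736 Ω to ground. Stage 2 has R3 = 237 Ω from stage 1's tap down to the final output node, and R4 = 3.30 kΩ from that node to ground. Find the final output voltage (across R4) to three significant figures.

Stage 2 presents R3+R4 = 3537 Ω as a load on stage 1's tap.
Stage 1's lower leg becomes R2‖(R3+R4) = 609.2 Ω, so V_mid = 9.92 × 609.2/2409 = 2.508 V.
Stage 2 is itself unloaded: V_out = V_mid × R4/(R3+R4) = 2.508 × 3300/3537 = 2.34 V.

V_out ≈ 2.34 V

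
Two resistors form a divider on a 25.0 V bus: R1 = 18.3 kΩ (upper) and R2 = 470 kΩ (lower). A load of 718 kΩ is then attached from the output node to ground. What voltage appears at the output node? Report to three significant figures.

The load sits in parallel with R2: R2‖R_L = (470 × 718) / (470 + 718) = 284.1 kΩ.
V_out = 25.0 × 284.1 / (18.3 + 284.1) = 25.0 × 284.1/302.4 = 23.5 V.

V_out ≈ 23.5 V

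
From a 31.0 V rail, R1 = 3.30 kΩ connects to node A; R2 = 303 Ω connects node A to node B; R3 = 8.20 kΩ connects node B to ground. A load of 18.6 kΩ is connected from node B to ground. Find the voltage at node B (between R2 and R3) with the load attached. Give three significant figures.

At node B, R3 is in parallel with the load: R3‖R_L = 5691 Ω.
Below node A the resistance is R2 + (R3‖R_L) = 5994 Ω, so V_A = 31.0 × 5994/9294 = 19.99 V.
Then V_B = V_A × (R3‖R_L)/(R2 + R3‖R_L) = 19.99 × 5691/5994 = 19.0 V.

V ≈ 19.0 V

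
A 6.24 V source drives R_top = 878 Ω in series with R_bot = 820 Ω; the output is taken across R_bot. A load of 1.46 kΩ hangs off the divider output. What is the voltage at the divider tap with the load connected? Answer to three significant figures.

V_out ≈ 2.34 V

The load sits in parallel with R_bot: R_bot‖R_L = (820 × 1460) / (820 + 1460) = 525.1 Ω.
V_out = 6.24 × 525.1 / (878 + 525.1) = 6.24 × 525.1/1403 = 2.34 V.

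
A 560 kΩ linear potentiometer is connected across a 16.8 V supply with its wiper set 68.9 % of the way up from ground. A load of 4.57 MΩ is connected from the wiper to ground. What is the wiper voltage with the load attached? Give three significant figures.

The wiper splits the pot into (1−α)R = 174.2 kΩ above and αR = 385.8 kΩ below.
Lower section ‖ load = 355.8 kΩ.
V_wiper = 16.8 × 355.8/(174.2 + 355.8) = 11.3 V.

V ≈ 11.3 V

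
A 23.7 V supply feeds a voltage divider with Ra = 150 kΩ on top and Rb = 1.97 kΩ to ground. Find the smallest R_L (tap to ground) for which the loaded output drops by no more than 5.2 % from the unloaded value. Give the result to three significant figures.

R_L(min) ≈ 35.4 kΩ

Output resistance R_th = Ra‖Rb = (150 × 1.97)/152.0 = 1.944 kΩ.
The fractional drop is R_th/(R_th + R_L); requiring this ≤ 0.0520 gives R_L ≥ R_th(1/0.0520 − 1) = 1.944 × 18.23 = 35.4 kΩ.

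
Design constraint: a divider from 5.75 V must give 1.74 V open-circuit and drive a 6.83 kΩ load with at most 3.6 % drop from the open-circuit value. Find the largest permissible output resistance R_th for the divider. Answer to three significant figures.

Loading drop = R_th/(R_th + R_L) ≤ 0.0360, so R_th ≤ R_L · ε/(1−ε) = 6.83 kΩ × 0.0360/0.9640 = 255 Ω.

R_th ≤ 255 Ω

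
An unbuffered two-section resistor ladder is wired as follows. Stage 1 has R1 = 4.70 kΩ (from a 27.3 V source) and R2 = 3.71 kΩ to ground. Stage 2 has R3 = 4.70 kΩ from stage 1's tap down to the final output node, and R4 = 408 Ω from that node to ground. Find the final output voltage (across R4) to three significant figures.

Stage 2 presents R3+R4 = 5108 Ω as a load on stage 1's tap.
Stage 1's lower leg becomes R2‖(R3+R4) = 2149 Ω, so V_mid = 27.3 × 2149/6849 = 8.566 V.
Stage 2 is itself unloaded: V_out = V_mid × R4/(R3+R4) = 8.566 × 408/5108 = 0.684 V.

V_out ≈ 0.684 V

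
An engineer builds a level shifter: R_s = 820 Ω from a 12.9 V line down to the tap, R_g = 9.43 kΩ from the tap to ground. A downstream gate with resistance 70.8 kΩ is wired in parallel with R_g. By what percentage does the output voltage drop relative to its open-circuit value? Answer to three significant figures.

1.05 %

The divider's output (Thévenin) resistance is R_s‖R_g = 754.4 Ω.
Fractional drop under load = R_th/(R_th + R_L) = 754.4 / (754.4 + 70800) = 0.01054.
So the output falls by 1.05 %.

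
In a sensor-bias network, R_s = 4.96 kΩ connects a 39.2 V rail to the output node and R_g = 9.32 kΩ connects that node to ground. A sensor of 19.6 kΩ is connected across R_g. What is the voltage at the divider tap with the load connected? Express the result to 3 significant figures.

V_out ≈ 22.0 V

The load sits in parallel with R_g: R_g‖R_L = (9.32 × 19.6) / (9.32 + 19.6) = 6.316 kΩ.
V_out = 39.2 × 6.316 / (4.96 + 6.316) = 39.2 × 6.316/11.28 = 22.0 V.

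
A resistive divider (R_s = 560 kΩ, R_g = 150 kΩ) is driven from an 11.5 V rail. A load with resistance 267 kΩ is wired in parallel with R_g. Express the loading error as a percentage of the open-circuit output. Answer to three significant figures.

The divider's output (Thévenin) resistance is R_s‖R_g = 118.3 kΩ.
Fractional drop under load = R_th/(R_th + R_L) = 118.3 / (118.3 + 267) = 0.3071.
So the output falls by 30.7 %.

30.7 %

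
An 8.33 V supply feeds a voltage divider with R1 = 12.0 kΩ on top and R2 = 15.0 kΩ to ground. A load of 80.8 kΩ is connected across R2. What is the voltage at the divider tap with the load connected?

V_out ≈ 4.28 V

The load sits in parallel with R2: R2‖R_L = (15.0 × 80.8) / (15.0 + 80.8) = 12.65 kΩ.
V_out = 8.33 × 12.65 / (12.0 + 12.65) = 8.33 × 12.65/24.65 = 4.28 V.
(Unloaded it would have been 4.63 V.)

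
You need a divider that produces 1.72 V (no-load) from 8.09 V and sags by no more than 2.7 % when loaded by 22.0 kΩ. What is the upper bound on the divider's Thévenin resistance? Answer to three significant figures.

R_th ≤ 610 Ω

Loading drop = R_th/(R_th + R_L) ≤ 0.0270, so R_th ≤ R_L · ε/(1−ε) = 22.0 kΩ × 0.0270/0.9730 = 610 Ω.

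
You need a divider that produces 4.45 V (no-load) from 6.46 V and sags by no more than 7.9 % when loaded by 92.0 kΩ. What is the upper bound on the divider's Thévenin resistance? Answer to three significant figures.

Loading drop = R_th/(R_th + R_L) ≤ 0.0790, so R_th ≤ R_L · ε/(1−ε) = 92.0 kΩ × 0.0790/0.9210 = 7.89 kΩ.

R_th ≤ 7.89 kΩ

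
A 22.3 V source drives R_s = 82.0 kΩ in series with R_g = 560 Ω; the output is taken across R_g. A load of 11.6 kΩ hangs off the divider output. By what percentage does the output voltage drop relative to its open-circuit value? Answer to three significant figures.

4.58 %

The divider's output (Thévenin) resistance is R_s‖R_g = 556.2 Ω.
Fractional drop under load = R_th/(R_th + R_L) = 556.2 / (556.2 + 11600) = 0.04575.
So the output falls by 4.58 %.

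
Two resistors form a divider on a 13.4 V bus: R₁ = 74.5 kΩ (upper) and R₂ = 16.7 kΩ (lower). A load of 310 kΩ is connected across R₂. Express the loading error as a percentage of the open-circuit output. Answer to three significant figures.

The divider's output (Thévenin) resistance is R₁‖R₂ = 13.64 kΩ.
Fractional drop under load = R_th/(R_th + R_L) = 13.64 / (13.64 + 310) = 0.04215.
So the output falls by 4.22 %.

4.22 %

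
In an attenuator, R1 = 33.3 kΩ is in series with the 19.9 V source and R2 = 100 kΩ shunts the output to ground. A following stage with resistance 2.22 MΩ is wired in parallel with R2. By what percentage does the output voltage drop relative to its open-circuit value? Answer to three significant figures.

1.11 %

The divider's output (Thévenin) resistance is R1‖R2 = 24.98 kΩ.
Fractional drop under load = R_th/(R_th + R_L) = 24.98 / (24.98 + 2220) = 0.01113.
So the output falls by 1.11 %.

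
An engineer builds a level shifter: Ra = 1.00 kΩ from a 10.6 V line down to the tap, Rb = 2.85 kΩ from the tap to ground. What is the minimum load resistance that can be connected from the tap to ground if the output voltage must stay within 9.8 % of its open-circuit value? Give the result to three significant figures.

R_L(min) ≈ 6.81 kΩ

Output resistance R_th = Ra‖Rb = (1000 × 2850)/3850 = 740.3 Ω.
The fractional drop is R_th/(R_th + R_L); requiring this ≤ 0.0980 gives R_L ≥ R_th(1/0.0980 − 1) = 740.3 × 9.204 = 6.81 kΩ.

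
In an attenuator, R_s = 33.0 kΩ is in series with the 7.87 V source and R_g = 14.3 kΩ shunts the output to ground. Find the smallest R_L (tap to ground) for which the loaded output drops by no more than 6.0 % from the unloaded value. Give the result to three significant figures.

R_L(min) ≈ 156 kΩ

Output resistance R_th = R_s‖R_g = (33.0 × 14.3)/47.30 = 9.977 kΩ.
The fractional drop is R_th/(R_th + R_L); requiring this ≤ 0.0600 gives R_L ≥ R_th(1/0.0600 − 1) = 9.977 × 15.67 = 156 kΩ.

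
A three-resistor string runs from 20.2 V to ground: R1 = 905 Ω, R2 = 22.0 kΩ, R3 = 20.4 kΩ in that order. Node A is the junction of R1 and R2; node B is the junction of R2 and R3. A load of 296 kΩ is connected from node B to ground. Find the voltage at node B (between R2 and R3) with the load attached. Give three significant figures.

V ≈ 9.18 V

At node B, R3 is in parallel with the load: R3‖R_L = 19080 Ω.
Below node A the resistance is R2 + (R3‖R_L) = 41080 Ω, so V_A = 20.2 × 41080/41990 = 19.76 V.
Then V_B = V_A × (R3‖R_L)/(R2 + R3‖R_L) = 19.76 × 19080/41080 = 9.18 V.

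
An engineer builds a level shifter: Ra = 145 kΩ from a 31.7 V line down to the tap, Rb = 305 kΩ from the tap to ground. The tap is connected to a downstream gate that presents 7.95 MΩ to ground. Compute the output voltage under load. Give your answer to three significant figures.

The load sits in parallel with Rb: Rb‖R_L = (305 × 7950) / (305 + 7950) = 293.7 kΩ.
V_out = 31.7 × 293.7 / (145 + 293.7) = 31.7 × 293.7/438.7 = 21.2 V.

V_out ≈ 21.2 V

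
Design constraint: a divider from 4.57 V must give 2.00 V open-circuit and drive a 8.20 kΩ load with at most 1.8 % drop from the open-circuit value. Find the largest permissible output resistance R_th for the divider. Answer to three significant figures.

Loading drop = R_th/(R_th + R_L) ≤ 0.0180, so R_th ≤ R_L · ε/(1−ε) = 8.20 kΩ × 0.0180/0.9820 = 150 Ω.

R_th ≤ 150 Ω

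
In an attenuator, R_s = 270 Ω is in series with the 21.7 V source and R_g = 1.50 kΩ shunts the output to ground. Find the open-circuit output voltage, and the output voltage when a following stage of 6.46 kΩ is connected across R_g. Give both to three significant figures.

Unloaded: 18.4 V; loaded: 17.8 V

Open-circuit: V = 21.7 × 1500/(270 + 1500) = 18.4 V.
With the load, R_g becomes R_g‖R_L = 1217 Ω, so V = 21.7 × 1217/1487 = 17.8 V.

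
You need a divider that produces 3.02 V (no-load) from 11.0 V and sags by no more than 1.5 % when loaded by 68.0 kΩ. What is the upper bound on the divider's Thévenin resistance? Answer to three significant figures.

R_th ≤ 1.04 kΩ

Loading drop = R_th/(R_th + R_L) ≤ 0.0150, so R_th ≤ R_L · ε/(1−ε) = 68.0 kΩ × 0.0150/0.9850 = 1.04 kΩ.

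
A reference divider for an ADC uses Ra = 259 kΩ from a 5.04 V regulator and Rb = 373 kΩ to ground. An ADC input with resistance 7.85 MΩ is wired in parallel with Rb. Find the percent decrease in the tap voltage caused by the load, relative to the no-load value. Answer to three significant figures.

1.91 %

The divider's output (Thévenin) resistance is Ra‖Rb = 152.9 kΩ.
Fractional drop under load = R_th/(R_th + R_L) = 152.9 / (152.9 + 7850) = 0.01910.
So the output falls by 1.91 %.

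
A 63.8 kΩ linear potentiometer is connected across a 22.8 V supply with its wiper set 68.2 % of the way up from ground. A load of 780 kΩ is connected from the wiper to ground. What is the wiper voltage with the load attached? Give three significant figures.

V ≈ 15.3 V

The wiper splits the pot into (1−α)R = 20.29 kΩ above and αR = 43.51 kΩ below.
Lower section ‖ load = 41.21 kΩ.
V_wiper = 22.8 × 41.21/(20.29 + 41.21) = 15.3 V.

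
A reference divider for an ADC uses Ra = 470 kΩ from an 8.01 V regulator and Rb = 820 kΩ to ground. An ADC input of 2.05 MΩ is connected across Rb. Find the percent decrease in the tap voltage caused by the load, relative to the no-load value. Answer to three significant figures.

The divider's output (Thévenin) resistance is Ra‖Rb = 298.8 kΩ.
Fractional drop under load = R_th/(R_th + R_L) = 298.8 / (298.8 + 2050) = 0.1272.
So the output falls by 12.7 %.

12.7 %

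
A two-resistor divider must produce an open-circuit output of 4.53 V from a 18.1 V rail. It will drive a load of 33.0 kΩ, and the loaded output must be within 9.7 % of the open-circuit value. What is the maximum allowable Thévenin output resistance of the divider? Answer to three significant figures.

Loading drop = R_th/(R_th + R_L) ≤ 0.0970, so R_th ≤ R_L · ε/(1−ε) = 33.0 kΩ × 0.0970/0.9030 = 3.54 kΩ.

R_th ≤ 3.54 kΩ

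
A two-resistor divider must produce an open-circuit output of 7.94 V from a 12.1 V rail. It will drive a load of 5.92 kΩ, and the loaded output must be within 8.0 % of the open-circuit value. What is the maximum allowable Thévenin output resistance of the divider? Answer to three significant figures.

Loading drop = R_th/(R_th + R_L) ≤ 0.0800, so R_th ≤ R_L · ε/(1−ε) = 5.92 kΩ × 0.0800/0.9200 = 515 Ω.
(Any R1, R2 with R2/(R1+R2) = 0.656 and R1‖R2 ≤ 515 Ω will meet the spec.)

R_th ≤ 515 Ω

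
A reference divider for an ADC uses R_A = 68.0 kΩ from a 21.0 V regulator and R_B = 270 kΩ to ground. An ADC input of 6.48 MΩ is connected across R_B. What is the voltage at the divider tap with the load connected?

The load sits in parallel with R_B: R_B‖R_L = (270 × 6480) / (270 + 6480) = 259.2 kΩ.
V_out = 21.0 × 259.2 / (68.0 + 259.2) = 21.0 × 259.2/327.2 = 16.6 V.

V_out ≈ 16.6 V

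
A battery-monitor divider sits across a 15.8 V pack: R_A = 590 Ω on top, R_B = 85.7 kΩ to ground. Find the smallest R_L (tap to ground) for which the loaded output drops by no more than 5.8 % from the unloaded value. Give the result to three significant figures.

Output resistance R_th = R_A‖R_B = (590 × 85700)/86290 = 586.0 Ω.
The fractional drop is R_th/(R_th + R_L); requiring this ≤ 0.0580 gives R_L ≥ R_th(1/0.0580 − 1) = 586.0 × 16.24 = 9.52 kΩ.

R_L(min) ≈ 9.52 kΩ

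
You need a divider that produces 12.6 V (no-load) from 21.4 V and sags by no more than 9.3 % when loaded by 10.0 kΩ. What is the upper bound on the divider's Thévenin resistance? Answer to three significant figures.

R_th ≤ 1.03 kΩ

Loading drop = R_th/(R_th + R_L) ≤ 0.0930, so R_th ≤ R_L · ε/(1−ε) = 10.0 kΩ × 0.0930/0.9070 = 1.03 kΩ.
(Any R1, R2 with R2/(R1+R2) = 0.589 and R1‖R2 ≤ 1.03 kΩ will meet the spec.)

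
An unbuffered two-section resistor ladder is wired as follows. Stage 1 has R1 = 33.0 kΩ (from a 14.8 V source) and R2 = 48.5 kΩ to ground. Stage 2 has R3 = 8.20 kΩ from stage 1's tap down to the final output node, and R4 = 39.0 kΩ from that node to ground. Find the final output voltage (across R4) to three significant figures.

V_out ≈ 5.14 V

Stage 2 presents R3+R4 = 47.20 kΩ as a load on stage 1's tap.
Stage 1's lower leg becomes R2‖(R3+R4) = 23.92 kΩ, so V_mid = 14.8 × 23.92/56.92 = 6.220 V.
Stage 2 is itself unloaded: V_out = V_mid × R4/(R3+R4) = 6.220 × 39.0/47.20 = 5.14 V.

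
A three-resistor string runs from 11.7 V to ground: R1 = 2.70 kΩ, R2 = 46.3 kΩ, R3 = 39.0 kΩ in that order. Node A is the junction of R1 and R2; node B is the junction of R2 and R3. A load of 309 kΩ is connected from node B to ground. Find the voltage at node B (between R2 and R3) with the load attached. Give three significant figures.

V ≈ 4.84 V

At node B, R3 is in parallel with the load: R3‖R_L = 34.63 kΩ.
Below node A the resistance is R2 + (R3‖R_L) = 80.93 kΩ, so V_A = 11.7 × 80.93/83.63 = 11.32 V.
Then V_B = V_A × (R3‖R_L)/(R2 + R3‖R_L) = 11.32 × 34.63/80.93 = 4.84 V.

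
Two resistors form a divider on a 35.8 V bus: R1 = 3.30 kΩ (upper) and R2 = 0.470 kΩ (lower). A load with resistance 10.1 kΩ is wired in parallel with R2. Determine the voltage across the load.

V_out ≈ 4.29 V

The load sits in parallel with R2: R2‖R_L = (470 × 10100) / (470 + 10100) = 449.1 Ω.
V_out = 35.8 × 449.1 / (3300 + 449.1) = 35.8 × 449.1/3749 = 4.29 V.
(Unloaded it would have been 4.46 V.)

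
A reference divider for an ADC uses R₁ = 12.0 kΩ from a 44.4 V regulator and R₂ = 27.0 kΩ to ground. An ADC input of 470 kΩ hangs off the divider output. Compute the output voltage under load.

The load sits in parallel with R₂: R₂‖R_L = (27.0 × 470) / (27.0 + 470) = 25.53 kΩ.
V_out = 44.4 × 25.53 / (12.0 + 25.53) = 44.4 × 25.53/37.53 = 30.2 V.
(Unloaded it would have been 30.7 V.)

V_out ≈ 30.2 V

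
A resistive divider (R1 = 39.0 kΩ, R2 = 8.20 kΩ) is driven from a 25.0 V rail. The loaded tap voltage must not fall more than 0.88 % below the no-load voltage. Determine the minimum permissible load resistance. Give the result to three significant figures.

R_L(min) ≈ 763 kΩ

Output resistance R_th = R1‖R2 = (39.0 × 8.20)/47.20 = 6.775 kΩ.
The fractional drop is R_th/(R_th + R_L); requiring this ≤ 0.00880 gives R_L ≥ R_th(1/0.00880 − 1) = 6.775 × 112.6 = 763 kΩ.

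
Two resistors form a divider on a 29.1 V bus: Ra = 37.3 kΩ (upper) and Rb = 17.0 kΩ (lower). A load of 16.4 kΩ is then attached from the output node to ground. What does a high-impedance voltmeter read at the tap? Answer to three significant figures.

V_out ≈ 5.32 V

The load sits in parallel with Rb: Rb‖R_L = (17.0 × 16.4) / (17.0 + 16.4) = 8.347 kΩ.
V_out = 29.1 × 8.347 / (37.3 + 8.347) = 29.1 × 8.347/45.65 = 5.32 V.
(Unloaded it would have been 9.11 V.)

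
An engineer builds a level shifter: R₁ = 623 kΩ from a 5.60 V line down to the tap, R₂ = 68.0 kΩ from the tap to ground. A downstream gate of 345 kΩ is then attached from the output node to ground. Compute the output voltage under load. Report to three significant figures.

V_out ≈ 0.468 V

The load sits in parallel with R₂: R₂‖R_L = (68.0 × 345) / (68.0 + 345) = 56.80 kΩ.
V_out = 5.60 × 56.80 / (623 + 56.80) = 5.60 × 56.80/679.8 = 0.468 V.
(Unloaded it would have been 0.551 V.)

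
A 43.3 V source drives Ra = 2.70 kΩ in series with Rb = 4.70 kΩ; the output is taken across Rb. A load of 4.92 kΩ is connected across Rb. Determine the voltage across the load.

V_out ≈ 20.4 V

The load sits in parallel with Rb: Rb‖R_L = (4.70 × 4.92) / (4.70 + 4.92) = 2.404 kΩ.
V_out = 43.3 × 2.404 / (2.70 + 2.404) = 43.3 × 2.404/5.104 = 20.4 V.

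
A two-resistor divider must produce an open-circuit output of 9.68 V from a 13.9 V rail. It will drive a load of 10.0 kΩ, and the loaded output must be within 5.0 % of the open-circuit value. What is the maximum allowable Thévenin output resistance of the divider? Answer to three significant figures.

Loading drop = R_th/(R_th + R_L) ≤ 0.0500, so R_th ≤ R_L · ε/(1−ε) = 10.0 kΩ × 0.0500/0.9500 = 526 Ω.

R_th ≤ 526 Ω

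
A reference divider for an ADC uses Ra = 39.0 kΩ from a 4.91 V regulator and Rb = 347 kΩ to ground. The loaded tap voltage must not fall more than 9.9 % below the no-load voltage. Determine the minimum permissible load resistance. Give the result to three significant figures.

R_L(min) ≈ 319 kΩ

Output resistance R_th = Ra‖Rb = (39.0 × 347)/386.0 = 35.06 kΩ.
The fractional drop is R_th/(R_th + R_L); requiring this ≤ 0.0990 gives R_L ≥ R_th(1/0.0990 − 1) = 35.06 × 9.101 = 319 kΩ.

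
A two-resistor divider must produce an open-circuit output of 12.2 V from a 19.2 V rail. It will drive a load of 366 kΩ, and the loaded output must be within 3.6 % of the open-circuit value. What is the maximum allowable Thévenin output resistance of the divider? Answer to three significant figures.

R_th ≤ 13.7 kΩ

Loading drop = R_th/(R_th + R_L) ≤ 0.0360, so R_th ≤ R_L · ε/(1−ε) = 366 kΩ × 0.0360/0.9640 = 13.7 kΩ.
(Any R1, R2 with R2/(R1+R2) = 0.635 and R1‖R2 ≤ 13.7 kΩ will meet the spec.)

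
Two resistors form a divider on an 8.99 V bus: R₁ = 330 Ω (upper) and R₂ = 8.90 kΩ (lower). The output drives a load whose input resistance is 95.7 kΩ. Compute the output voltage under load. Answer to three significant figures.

The load sits in parallel with R₂: R₂‖R_L = (8900 × 95700) / (8900 + 95700) = 8143 Ω.
V_out = 8.99 × 8143 / (330 + 8143) = 8.99 × 8143/8473 = 8.64 V.
(Unloaded it would have been 8.67 V.)

V_out ≈ 8.64 V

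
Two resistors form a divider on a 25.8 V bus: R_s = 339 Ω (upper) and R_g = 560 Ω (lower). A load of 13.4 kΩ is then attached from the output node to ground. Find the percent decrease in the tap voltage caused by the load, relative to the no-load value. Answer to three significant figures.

1.55 %

The divider's output (Thévenin) resistance is R_s‖R_g = 211.2 Ω.
Fractional drop under load = R_th/(R_th + R_L) = 211.2 / (211.2 + 13400) = 0.01551.
So the output falls by 1.55 %.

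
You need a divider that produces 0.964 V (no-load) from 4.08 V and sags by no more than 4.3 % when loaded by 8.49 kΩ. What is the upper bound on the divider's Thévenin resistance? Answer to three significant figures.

Loading drop = R_th/(R_th + R_L) ≤ 0.0430, so R_th ≤ R_L · ε/(1−ε) = 8.49 kΩ × 0.0430/0.9570 = 381 Ω.
(Any R1, R2 with R2/(R1+R2) = 0.236 and R1‖R2 ≤ 381 Ω will meet the spec.)

R_th ≤ 381 Ω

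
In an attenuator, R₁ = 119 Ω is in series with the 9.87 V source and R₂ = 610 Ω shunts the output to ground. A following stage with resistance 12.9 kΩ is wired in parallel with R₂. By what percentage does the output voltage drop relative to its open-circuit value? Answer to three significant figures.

The divider's output (Thévenin) resistance is R₁‖R₂ = 99.57 Ω.
Fractional drop under load = R_th/(R_th + R_L) = 99.57 / (99.57 + 12900) = 0.007660.
So the output falls by 0.766 %.

0.766 %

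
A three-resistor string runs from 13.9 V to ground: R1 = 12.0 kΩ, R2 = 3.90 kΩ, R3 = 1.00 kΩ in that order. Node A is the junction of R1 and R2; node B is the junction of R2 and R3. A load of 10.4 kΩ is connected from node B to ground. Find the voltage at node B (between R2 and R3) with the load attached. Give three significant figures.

At node B, R3 is in parallel with the load: R3‖R_L = 0.9123 kΩ.
Below node A the resistance is R2 + (R3‖R_L) = 4.812 kΩ, so V_A = 13.9 × 4.812/16.81 = 3.979 V.
Then V_B = V_A × (R3‖R_L)/(R2 + R3‖R_L) = 3.979 × 0.9123/4.812 = 0.754 V.

V ≈ 0.754 V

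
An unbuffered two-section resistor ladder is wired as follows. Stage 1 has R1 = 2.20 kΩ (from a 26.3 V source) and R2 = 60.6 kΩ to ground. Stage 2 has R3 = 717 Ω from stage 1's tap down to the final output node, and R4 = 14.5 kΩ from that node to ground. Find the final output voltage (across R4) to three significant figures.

V_out ≈ 21.2 V

Stage 2 presents R3+R4 = 15220 Ω as a load on stage 1's tap.
Stage 1's lower leg becomes R2‖(R3+R4) = 12160 Ω, so V_mid = 26.3 × 12160/14360 = 22.27 V.
Stage 2 is itself unloaded: V_out = V_mid × R4/(R3+R4) = 22.27 × 14500/15220 = 21.2 V.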